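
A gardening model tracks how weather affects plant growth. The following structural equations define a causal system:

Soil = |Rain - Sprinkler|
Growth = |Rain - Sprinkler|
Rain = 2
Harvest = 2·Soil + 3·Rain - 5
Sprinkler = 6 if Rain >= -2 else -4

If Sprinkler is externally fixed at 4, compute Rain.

2

Under do(Sprinkler=4), the mechanism Sprinkler = 6 if Rain >= -2 else -4 is discarded; Sprinkler is fixed at 4.
Rain is not downstream of the intervention, so its value is determined by the original equations.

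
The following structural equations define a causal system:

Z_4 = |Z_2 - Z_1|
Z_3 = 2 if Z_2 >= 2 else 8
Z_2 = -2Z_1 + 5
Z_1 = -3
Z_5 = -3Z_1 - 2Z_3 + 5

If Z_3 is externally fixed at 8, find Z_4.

The intervention breaks the incoming arrows to Z_3: Z_3 = 2 if Z_2 >= 2 else 8 no longer applies, and Z_3 = 8.
Z_4 is not downstream of the intervention, so its value is determined by the original equations.
Z_2 = -2Z_1 + 5  [with Z_1=-3]  = 11
Z_4 = |Z_2 - Z_1|  [with Z_2=11, Z_1=-3]  = 14

14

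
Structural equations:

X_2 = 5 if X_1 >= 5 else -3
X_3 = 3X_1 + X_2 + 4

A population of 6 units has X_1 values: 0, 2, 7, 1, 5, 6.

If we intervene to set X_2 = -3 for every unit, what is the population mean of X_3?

do(X_2=-3) breaks X_2's dependence on X_1. With X_2=-3 fixed, X_3 across the units is 1, 7, 22, 4, 16, 19, mean 11.5.

11.5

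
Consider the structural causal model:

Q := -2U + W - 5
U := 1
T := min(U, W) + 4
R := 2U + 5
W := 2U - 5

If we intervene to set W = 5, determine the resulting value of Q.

The intervention breaks the incoming arrows to W: W := 2U - 5 no longer applies, and W = 5.
Q = -2U + W - 5  [with U=1, W=5]  = -2

-2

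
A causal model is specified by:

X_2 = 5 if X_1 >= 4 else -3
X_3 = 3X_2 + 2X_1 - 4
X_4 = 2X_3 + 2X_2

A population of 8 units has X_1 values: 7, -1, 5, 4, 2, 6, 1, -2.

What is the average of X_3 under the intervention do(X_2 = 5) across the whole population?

16.5

Every unit gets X_2=5 under the intervention. X_3 values become 25, 9, 21, 19, 15, 23, 13, 7; E[X_3|do(X_2=5)] = 16.5.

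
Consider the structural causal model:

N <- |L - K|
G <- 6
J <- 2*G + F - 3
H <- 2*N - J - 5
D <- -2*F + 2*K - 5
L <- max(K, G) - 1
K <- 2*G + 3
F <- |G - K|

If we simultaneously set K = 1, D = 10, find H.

-11

The joint intervention fixes K = 1, D = 10, removing each variable's own equation.
F = |G - K|  [with G=6, K=1]  = 5
J = 2*G + F - 3  [with G=6, F=5]  = 14
L = max(K, G) - 1  [with K=1, G=6]  = 5
N = |L - K|  [with L=5, K=1]  = 4
H = 2*N - J - 5  [with N=4, J=14]  = -11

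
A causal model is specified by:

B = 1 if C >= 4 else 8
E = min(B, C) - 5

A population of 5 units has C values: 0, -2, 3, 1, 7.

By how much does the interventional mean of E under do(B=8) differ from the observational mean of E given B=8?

1.3

Every unit gets B=8 under the intervention. E values become -5, -7, -2, -4, 2; E[E|do(B=8)] = -3.2.
Observing B=8 restricts to units where B's equation naturally yields 8: C ∈ {0, -2, 3, 1}. In that subpopulation E = -5, -7, -2, -4, mean -4.5.
Difference = -3.2 − (-4.5) = 1.3.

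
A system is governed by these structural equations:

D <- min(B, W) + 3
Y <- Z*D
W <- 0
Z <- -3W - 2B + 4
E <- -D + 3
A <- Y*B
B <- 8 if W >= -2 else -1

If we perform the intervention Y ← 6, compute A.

48

Under do(Y=6), the mechanism Y <- Z*D is discarded; Y is fixed at 6.
B = 8 if W >= -2 else -1  [with W=0]  = 8
A = Y*B  [with Y=6, B=8]  = 48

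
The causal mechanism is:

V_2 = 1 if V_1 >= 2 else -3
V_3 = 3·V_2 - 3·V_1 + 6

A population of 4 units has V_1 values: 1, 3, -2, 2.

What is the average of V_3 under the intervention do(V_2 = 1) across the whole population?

6

Under do(V_2=1), V_2's equation is replaced by V_2=1 for every unit. Per-unit V_3: 6, 0, 15, 3. Mean = 6.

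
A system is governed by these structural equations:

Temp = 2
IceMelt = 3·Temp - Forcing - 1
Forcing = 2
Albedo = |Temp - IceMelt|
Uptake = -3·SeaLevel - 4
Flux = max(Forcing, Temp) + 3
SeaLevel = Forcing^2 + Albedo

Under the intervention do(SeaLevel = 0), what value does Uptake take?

Under do(SeaLevel=0), the mechanism SeaLevel = Forcing^2 + Albedo is discarded; SeaLevel is fixed at 0.
Uptake = -3·SeaLevel - 4  [with SeaLevel=0]  = -4

-4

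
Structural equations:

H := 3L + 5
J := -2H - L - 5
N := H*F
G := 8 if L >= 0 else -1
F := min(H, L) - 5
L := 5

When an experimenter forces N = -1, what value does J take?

Under do(N=-1), the mechanism N := H*F is discarded; N is fixed at -1.
Since J is not a descendant of the intervened variable, it is unaffected.
H = 3L + 5  [with L=5]  = 20
J = -2H - L - 5  [with H=20, L=5]  = -50

-50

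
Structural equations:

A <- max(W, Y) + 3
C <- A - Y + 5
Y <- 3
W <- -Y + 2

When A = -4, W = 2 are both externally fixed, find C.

The joint intervention fixes A = -4, W = 2, removing each variable's own equation.
C = A - Y + 5  [with A=-4, Y=3]  = -2

-2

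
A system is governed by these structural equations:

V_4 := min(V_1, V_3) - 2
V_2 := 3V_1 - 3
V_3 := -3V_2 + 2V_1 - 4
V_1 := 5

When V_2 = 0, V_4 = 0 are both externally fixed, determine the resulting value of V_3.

6

The joint intervention fixes V_2 = 0, V_4 = 0, removing each variable's own equation.
V_3 = -3V_2 + 2V_1 - 4  [with V_2=0, V_1=5]  = 6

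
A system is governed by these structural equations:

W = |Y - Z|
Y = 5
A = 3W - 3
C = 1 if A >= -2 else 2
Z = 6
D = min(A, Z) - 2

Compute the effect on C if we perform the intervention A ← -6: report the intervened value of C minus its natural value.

Under do(A=-6), the mechanism A = 3W - 3 is discarded; A is fixed at -6.
C = 1 if A >= -2 else 2  [with A=-6]  = 2
Without intervention: W = |Y - Z|  [with Y=5, Z=6]  = 1; A = 3W - 3  [with W=1]  = 0; C = 1 if A >= -2 else 2  [with A=0]  = 1.
Change = 2 − 1 = 1.

1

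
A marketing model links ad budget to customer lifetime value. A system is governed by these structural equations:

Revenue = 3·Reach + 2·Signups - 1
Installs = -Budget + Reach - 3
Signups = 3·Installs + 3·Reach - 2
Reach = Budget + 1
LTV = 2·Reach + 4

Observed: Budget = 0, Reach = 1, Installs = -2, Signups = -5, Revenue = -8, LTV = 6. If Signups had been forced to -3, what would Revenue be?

Intervening sets Signups = -3 and removes its equation (Signups = 3·Installs + 3·Reach - 2).
Reach = Budget + 1  [with Budget=0]  = 1
Revenue = 3·Reach + 2·Signups - 1  [with Reach=1, Signups=-3]  = -4

-4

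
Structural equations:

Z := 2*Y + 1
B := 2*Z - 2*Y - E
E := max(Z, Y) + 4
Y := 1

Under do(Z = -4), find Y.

1

Under do(Z=-4), the mechanism Z := 2*Y + 1 is discarded; Z is fixed at -4.
Y is not downstream of the intervention, so its value is determined by the original equations.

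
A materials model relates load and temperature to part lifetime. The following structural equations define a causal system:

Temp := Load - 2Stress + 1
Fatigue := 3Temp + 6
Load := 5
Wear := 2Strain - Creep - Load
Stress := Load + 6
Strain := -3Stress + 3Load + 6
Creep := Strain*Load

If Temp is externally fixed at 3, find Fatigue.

15

The intervention breaks the incoming arrows to Temp: Temp := Load - 2Stress + 1 no longer applies, and Temp = 3.
Fatigue = 3Temp + 6  [with Temp=3]  = 15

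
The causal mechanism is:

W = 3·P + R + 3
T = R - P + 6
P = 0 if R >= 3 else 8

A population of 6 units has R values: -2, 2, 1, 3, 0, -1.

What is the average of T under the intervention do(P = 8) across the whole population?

Every unit gets P=8 under the intervention. T values become -4, 0, -1, 1, -2, -3; E[T|do(P=8)] = -1.5.

-1.5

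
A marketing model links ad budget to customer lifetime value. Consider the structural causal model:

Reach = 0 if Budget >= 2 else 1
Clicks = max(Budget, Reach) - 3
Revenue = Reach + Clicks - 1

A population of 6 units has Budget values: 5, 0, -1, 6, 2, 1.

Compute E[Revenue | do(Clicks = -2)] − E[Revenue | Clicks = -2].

The intervention sets Clicks=-2 in all 6 units regardless of Budget. Recomputing Revenue per unit gives -3, -2, -2, -3, -3, -2; average -2.5.
Conditioning on Clicks=-2 selects the 3 unit(s) with Budget ∈ {0, -1, 1}. Their Revenue values: -2, -2, -2. Mean = -2.
Difference = -2.5 − (-2) = -0.5.

-0.5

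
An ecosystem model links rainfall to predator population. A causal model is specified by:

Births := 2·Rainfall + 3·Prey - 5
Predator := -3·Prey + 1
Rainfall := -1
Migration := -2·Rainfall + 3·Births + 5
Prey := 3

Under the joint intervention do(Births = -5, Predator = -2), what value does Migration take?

The joint intervention fixes Births = -5, Predator = -2, removing each variable's own equation.
Migration = -2·Rainfall + 3·Births + 5  [with Rainfall=-1, Births=-5]  = -8

-8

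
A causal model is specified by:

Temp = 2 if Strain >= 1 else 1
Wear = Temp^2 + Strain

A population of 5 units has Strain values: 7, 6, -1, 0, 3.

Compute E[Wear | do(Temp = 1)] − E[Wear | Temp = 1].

3.5

Every unit gets Temp=1 under the intervention. Wear values become 8, 7, 0, 1, 4; E[Wear|do(Temp=1)] = 4.
E[Wear|Temp=1] averages over only the 2 units with Temp=1 (Strain = -1, 0): Wear = 0, 1, mean 0.5.
Difference = 4 − 0.5 = 3.5.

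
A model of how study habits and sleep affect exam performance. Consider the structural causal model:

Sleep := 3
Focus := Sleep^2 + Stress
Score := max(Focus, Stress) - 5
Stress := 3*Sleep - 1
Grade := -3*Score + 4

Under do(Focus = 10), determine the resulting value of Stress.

8

Under do(Focus=10), the mechanism Focus := Sleep^2 + Stress is discarded; Focus is fixed at 10.
Since Stress is not a descendant of the intervened variable, it is unaffected.
Stress = 3*Sleep - 1  [with Sleep=3]  = 8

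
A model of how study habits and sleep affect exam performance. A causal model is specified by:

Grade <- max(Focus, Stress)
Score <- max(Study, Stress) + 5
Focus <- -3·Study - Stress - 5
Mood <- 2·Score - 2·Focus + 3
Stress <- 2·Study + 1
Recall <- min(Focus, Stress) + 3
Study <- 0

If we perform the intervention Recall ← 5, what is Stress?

do(Recall=5) replaces the equation Recall <- min(Focus, Stress) + 3 with the constant Recall = 5.
Stress is not downstream of the intervention, so its value is determined by the original equations.
Stress = 2·Study + 1  [with Study=0]  = 1

1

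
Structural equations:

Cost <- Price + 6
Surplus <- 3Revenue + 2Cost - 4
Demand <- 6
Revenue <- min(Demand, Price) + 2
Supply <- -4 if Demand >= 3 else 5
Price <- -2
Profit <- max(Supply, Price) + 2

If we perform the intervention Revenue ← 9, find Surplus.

Under do(Revenue=9), the mechanism Revenue <- min(Demand, Price) + 2 is discarded; Revenue is fixed at 9.
Cost = Price + 6  [with Price=-2]  = 4
Surplus = 3Revenue + 2Cost - 4  [with Revenue=9, Cost=4]  = 31

31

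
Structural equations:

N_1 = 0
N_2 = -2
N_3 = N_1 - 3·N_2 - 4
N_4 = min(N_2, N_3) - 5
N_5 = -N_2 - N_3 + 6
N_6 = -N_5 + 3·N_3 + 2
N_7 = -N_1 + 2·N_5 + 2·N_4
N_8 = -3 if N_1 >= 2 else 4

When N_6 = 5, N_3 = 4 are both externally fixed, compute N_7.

-6

Under do(N_6 = 5, N_3 = 4), each intervened variable's structural equation is replaced by its fixed value.
N_4 = min(N_2, N_3) - 5  [with N_2=-2, N_3=4]  = -7
N_5 = -N_2 - N_3 + 6  [with N_2=-2, N_3=4]  = 4
N_7 = -N_1 + 2·N_5 + 2·N_4  [with N_1=0, N_5=4, N_4=-7]  = -6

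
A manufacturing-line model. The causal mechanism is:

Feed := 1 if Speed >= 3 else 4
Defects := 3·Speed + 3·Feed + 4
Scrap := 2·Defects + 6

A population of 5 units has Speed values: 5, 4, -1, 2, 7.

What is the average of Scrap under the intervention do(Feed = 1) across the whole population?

40.4

do(Feed=1) breaks Feed's dependence on Speed. With Feed=1 fixed, Scrap across the units is 50, 44, 14, 32, 62, mean 40.4.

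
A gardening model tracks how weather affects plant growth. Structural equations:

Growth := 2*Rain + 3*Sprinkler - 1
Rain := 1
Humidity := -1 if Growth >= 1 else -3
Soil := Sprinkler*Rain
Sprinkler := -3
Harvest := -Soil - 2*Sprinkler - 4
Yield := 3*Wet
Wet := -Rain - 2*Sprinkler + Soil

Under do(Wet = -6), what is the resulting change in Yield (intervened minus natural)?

The intervention breaks the incoming arrows to Wet: Wet := -Rain - 2*Sprinkler + Soil no longer applies, and Wet = -6.
Yield = 3*Wet  [with Wet=-6]  = -18
Without intervention: Soil = Sprinkler*Rain  [with Sprinkler=-3, Rain=1]  = -3; Wet = -Rain - 2*Sprinkler + Soil  [with Rain=1, Sprinkler=-3, Soil=-3]  = 2; Yield = 3*Wet  [with Wet=2]  = 6.
Change = -18 − 6 = -24.

-24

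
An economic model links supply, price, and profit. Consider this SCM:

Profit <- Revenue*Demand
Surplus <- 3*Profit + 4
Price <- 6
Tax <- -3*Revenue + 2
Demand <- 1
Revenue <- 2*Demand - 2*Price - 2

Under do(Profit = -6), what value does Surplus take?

The intervention breaks the incoming arrows to Profit: Profit <- Revenue*Demand no longer applies, and Profit = -6.
Surplus = 3*Profit + 4  [with Profit=-6]  = -14

-14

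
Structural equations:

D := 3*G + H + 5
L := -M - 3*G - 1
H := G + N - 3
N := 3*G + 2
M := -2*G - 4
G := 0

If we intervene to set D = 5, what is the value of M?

do(D=5) replaces the equation D := 3*G + H + 5 with the constant D = 5.
M is not downstream of the intervention, so its value is determined by the original equations.
M = -2*G - 4  [with G=0]  = -4

-4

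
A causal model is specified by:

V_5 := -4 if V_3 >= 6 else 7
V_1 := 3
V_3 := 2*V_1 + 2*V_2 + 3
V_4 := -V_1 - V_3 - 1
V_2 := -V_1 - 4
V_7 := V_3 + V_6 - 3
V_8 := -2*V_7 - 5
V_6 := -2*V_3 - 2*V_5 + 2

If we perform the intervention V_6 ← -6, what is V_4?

do(V_6=-6) replaces the equation V_6 := -2*V_3 - 2*V_5 + 2 with the constant V_6 = -6.
No directed path runs from V_6 to V_4, so V_4 keeps its natural value.
V_2 = -V_1 - 4  [with V_1=3]  = -7
V_3 = 2*V_1 + 2*V_2 + 3  [with V_1=3, V_2=-7]  = -5
V_4 = -V_1 - V_3 - 1  [with V_1=3, V_3=-5]  = 1

1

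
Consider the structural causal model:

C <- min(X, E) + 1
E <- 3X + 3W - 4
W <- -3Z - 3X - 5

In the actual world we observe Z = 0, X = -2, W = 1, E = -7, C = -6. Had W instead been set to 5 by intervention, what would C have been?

-1

do(W=5) replaces the equation W <- -3Z - 3X - 5 with the constant W = 5.
E = 3X + 3W - 4  [with X=-2, W=5]  = 5
C = min(X, E) + 1  [with X=-2, E=5]  = -1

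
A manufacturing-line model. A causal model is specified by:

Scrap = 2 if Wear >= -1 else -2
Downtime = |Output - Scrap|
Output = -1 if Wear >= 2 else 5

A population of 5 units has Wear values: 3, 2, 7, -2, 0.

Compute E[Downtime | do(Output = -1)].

do(Output=-1) breaks Output's dependence on Wear. With Output=-1 fixed, Downtime across the units is 3, 3, 3, 1, 3, mean 2.6.

2.6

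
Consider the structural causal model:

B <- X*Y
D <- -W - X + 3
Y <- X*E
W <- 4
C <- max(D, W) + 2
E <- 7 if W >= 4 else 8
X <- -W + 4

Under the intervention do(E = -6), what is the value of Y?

0

do(E=-6) replaces the equation E <- 7 if W >= 4 else 8 with the constant E = -6.
X = -W + 4  [with W=4]  = 0
Y = X*E  [with X=0, E=-6]  = 0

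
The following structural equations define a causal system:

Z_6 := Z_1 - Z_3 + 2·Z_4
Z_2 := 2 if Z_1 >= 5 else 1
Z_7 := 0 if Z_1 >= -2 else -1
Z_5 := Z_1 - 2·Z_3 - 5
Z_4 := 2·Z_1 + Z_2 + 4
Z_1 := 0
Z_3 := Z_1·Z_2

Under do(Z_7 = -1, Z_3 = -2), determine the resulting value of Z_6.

Setting Z_7 = -1, Z_3 = -2 by intervention discards those variables' equations.
Z_2 = 2 if Z_1 >= 5 else 1  [with Z_1=0]  = 1
Z_4 = 2·Z_1 + Z_2 + 4  [with Z_1=0, Z_2=1]  = 5
Z_6 = Z_1 - Z_3 + 2·Z_4  [with Z_1=0, Z_3=-2, Z_4=5]  = 12

12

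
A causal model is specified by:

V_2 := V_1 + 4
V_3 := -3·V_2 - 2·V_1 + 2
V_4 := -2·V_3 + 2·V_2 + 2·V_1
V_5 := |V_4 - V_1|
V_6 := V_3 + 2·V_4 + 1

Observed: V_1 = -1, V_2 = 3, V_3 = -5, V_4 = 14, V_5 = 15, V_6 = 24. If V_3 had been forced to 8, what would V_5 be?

11

do(V_3=8) replaces the equation V_3 := -3·V_2 - 2·V_1 + 2 with the constant V_3 = 8.
V_2 = V_1 + 4  [with V_1=-1]  = 3
V_4 = -2·V_3 + 2·V_2 + 2·V_1  [with V_3=8, V_2=3, V_1=-1]  = -12
V_5 = |V_4 - V_1|  [with V_4=-12, V_1=-1]  = 11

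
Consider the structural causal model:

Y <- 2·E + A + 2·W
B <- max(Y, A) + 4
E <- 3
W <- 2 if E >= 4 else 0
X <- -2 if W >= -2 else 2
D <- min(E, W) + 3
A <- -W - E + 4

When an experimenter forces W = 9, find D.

Under do(W=9), the mechanism W <- 2 if E >= 4 else 0 is discarded; W is fixed at 9.
D = min(E, W) + 3  [with E=3, W=9]  = 6

6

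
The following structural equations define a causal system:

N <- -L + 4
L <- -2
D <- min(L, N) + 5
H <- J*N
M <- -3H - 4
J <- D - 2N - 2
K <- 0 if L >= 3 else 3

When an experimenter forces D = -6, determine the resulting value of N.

6

Under do(D=-6), the mechanism D <- min(L, N) + 5 is discarded; D is fixed at -6.
Since N is not a descendant of the intervened variable, it is unaffected.
N = -L + 4  [with L=-2]  = 6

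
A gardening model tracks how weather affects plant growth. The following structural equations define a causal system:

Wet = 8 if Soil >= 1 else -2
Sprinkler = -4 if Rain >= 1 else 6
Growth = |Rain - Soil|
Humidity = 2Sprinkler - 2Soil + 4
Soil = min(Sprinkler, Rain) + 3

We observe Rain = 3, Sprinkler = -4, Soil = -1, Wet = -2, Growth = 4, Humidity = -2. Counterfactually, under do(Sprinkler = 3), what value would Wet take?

Under do(Sprinkler=3), the mechanism Sprinkler = -4 if Rain >= 1 else 6 is discarded; Sprinkler is fixed at 3.
Soil = min(Sprinkler, Rain) + 3  [with Sprinkler=3, Rain=3]  = 6
Wet = 8 if Soil >= 1 else -2  [with Soil=6]  = 8

8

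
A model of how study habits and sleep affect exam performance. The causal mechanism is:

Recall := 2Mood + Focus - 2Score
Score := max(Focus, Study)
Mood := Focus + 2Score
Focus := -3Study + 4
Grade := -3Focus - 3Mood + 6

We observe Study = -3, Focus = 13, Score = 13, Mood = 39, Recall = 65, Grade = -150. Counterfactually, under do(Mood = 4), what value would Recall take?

Intervening sets Mood = 4 and removes its equation (Mood := Focus + 2Score).
Focus = -3Study + 4  [with Study=-3]  = 13
Score = max(Focus, Study)  [with Focus=13, Study=-3]  = 13
Recall = 2Mood + Focus - 2Score  [with Mood=4, Focus=13, Score=13]  = -5

-5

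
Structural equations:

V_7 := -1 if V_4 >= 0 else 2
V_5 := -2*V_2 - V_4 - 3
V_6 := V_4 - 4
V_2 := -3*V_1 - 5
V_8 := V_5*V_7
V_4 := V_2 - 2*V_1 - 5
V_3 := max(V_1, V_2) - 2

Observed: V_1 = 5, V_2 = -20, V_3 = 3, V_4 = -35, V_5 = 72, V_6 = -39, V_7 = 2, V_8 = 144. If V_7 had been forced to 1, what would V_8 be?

72

do(V_7=1) replaces the equation V_7 := -1 if V_4 >= 0 else 2 with the constant V_7 = 1.
V_2 = -3*V_1 - 5  [with V_1=5]  = -20
V_4 = V_2 - 2*V_1 - 5  [with V_2=-20, V_1=5]  = -35
V_5 = -2*V_2 - V_4 - 3  [with V_2=-20, V_4=-35]  = 72
V_8 = V_5*V_7  [with V_5=72, V_7=1]  = 72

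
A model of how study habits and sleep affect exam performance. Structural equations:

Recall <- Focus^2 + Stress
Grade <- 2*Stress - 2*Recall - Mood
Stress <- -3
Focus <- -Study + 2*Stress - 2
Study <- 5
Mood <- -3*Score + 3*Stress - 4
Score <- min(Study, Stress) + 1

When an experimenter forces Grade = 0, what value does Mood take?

The intervention breaks the incoming arrows to Grade: Grade <- 2*Stress - 2*Recall - Mood no longer applies, and Grade = 0.
Mood is not downstream of the intervention, so its value is determined by the original equations.
Score = min(Study, Stress) + 1  [with Study=5, Stress=-3]  = -2
Mood = -3*Score + 3*Stress - 4  [with Score=-2, Stress=-3]  = -7

-7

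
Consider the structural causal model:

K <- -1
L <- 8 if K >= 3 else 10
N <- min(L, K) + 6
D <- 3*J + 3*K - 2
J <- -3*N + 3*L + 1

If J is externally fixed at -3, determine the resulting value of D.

Intervening sets J = -3 and removes its equation (J <- -3*N + 3*L + 1).
D = 3*J + 3*K - 2  [with J=-3, K=-1]  = -14

-14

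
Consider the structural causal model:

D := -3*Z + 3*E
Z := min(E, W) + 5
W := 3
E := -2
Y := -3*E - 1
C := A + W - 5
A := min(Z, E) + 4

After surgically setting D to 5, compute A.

The intervention breaks the incoming arrows to D: D := -3*Z + 3*E no longer applies, and D = 5.
Since A is not a descendant of the intervened variable, it is unaffected.
Z = min(E, W) + 5  [with E=-2, W=3]  = 3
A = min(Z, E) + 4  [with Z=3, E=-2]  = 2

2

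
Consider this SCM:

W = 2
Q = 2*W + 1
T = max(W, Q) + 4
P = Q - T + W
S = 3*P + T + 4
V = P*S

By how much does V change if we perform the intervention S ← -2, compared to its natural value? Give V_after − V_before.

18

The intervention breaks the incoming arrows to S: S = 3*P + T + 4 no longer applies, and S = -2.
Q = 2*W + 1  [with W=2]  = 5
T = max(W, Q) + 4  [with W=2, Q=5]  = 9
P = Q - T + W  [with Q=5, T=9, W=2]  = -2
V = P*S  [with P=-2, S=-2]  = 4
Without intervention: Q = 2*W + 1  [with W=2]  = 5; T = max(W, Q) + 4  [with W=2, Q=5]  = 9; P = Q - T + W  [with Q=5, T=9, W=2]  = -2; S = 3*P + T + 4  [with P=-2, T=9]  = 7; V = P*S  [with P=-2, S=7]  = -14.
Change = 4 − (-14) = 18.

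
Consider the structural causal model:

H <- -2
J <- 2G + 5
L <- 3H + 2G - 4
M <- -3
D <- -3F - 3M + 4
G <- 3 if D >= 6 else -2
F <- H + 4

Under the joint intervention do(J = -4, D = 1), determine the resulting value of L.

-14

Setting J = -4, D = 1 by intervention discards those variables' equations.
G = 3 if D >= 6 else -2  [with D=1]  = -2
L = 3H + 2G - 4  [with H=-2, G=-2]  = -14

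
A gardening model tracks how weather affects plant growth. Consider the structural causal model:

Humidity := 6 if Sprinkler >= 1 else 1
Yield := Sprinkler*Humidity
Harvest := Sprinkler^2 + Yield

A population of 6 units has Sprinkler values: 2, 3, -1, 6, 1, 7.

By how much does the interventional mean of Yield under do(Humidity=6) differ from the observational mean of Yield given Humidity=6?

-4.8

Under do(Humidity=6), Humidity's equation is replaced by Humidity=6 for every unit. Per-unit Yield: 12, 18, -6, 36, 6, 42. Mean = 18.
Observing Humidity=6 restricts to units where Humidity's equation naturally yields 6: Sprinkler ∈ {2, 3, 6, 1, 7}. In that subpopulation Yield = 12, 18, 36, 6, 42, mean 22.8.
Difference = 18 − 22.8 = -4.8.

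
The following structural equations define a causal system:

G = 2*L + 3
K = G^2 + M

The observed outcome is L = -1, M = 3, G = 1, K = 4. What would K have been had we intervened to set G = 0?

The intervention breaks the incoming arrows to G: G = 2*L + 3 no longer applies, and G = 0.
K = G^2 + M  [with G=0, M=3]  = 3

3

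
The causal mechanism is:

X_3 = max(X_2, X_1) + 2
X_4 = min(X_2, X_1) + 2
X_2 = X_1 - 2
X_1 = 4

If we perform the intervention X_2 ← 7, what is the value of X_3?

The intervention breaks the incoming arrows to X_2: X_2 = X_1 - 2 no longer applies, and X_2 = 7.
X_3 = max(X_2, X_1) + 2  [with X_2=7, X_1=4]  = 9

9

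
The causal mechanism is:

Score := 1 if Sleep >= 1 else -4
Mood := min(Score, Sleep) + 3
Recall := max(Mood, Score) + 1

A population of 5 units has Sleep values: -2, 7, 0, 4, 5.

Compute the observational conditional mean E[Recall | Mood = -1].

0

Observing Mood=-1 restricts to units where Mood's equation naturally yields -1: Sleep ∈ {-2, 0}. In that subpopulation Recall = 0, 0, mean 0.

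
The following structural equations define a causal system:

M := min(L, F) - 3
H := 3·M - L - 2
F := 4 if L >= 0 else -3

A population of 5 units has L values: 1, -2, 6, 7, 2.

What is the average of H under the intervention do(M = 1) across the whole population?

-1.8

do(M=1) breaks M's dependence on L. With M=1 fixed, H across the units is 0, 3, -5, -6, -1, mean -1.8.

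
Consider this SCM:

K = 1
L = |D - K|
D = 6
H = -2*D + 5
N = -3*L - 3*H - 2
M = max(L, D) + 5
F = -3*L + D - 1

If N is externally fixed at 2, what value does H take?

-7

Intervening sets N = 2 and removes its equation (N = -3*L - 3*H - 2).
Since H is not a descendant of the intervened variable, it is unaffected.
H = -2*D + 5  [with D=6]  = -7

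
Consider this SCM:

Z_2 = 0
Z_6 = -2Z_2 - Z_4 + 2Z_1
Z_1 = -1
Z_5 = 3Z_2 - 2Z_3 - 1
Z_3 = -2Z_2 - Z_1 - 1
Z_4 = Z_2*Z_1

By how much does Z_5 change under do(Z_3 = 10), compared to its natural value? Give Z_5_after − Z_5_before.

-20

do(Z_3=10) replaces the equation Z_3 = -2Z_2 - Z_1 - 1 with the constant Z_3 = 10.
Z_5 = 3Z_2 - 2Z_3 - 1  [with Z_2=0, Z_3=10]  = -21
Without intervention: Z_3 = -2Z_2 - Z_1 - 1  [with Z_2=0, Z_1=-1]  = 0; Z_5 = 3Z_2 - 2Z_3 - 1  [with Z_2=0, Z_3=0]  = -1.
Change = -21 − (-1) = -20.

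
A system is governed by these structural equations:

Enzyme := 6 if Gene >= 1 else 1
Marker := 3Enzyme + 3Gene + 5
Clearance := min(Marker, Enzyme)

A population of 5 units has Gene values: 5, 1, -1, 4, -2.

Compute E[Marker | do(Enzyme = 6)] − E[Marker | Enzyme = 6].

-5.8

The intervention sets Enzyme=6 in all 5 units regardless of Gene. Recomputing Marker per unit gives 38, 26, 20, 35, 17; average 27.2.
Observing Enzyme=6 restricts to units where Enzyme's equation naturally yields 6: Gene ∈ {5, 1, 4}. In that subpopulation Marker = 38, 26, 35, mean 33.
Difference = 27.2 − 33 = -5.8.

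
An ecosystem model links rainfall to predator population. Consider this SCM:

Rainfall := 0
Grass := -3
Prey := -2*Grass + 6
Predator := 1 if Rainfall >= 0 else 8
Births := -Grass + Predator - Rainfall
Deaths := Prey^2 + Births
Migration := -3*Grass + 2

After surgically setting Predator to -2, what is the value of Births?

1

Intervening sets Predator = -2 and removes its equation (Predator := 1 if Rainfall >= 0 else 8).
Births = -Grass + Predator - Rainfall  [with Grass=-3, Predator=-2, Rainfall=0]  = 1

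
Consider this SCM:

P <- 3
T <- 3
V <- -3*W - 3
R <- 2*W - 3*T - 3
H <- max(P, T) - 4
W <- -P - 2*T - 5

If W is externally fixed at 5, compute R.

do(W=5) replaces the equation W <- -P - 2*T - 5 with the constant W = 5.
R = 2*W - 3*T - 3  [with W=5, T=3]  = -2

-2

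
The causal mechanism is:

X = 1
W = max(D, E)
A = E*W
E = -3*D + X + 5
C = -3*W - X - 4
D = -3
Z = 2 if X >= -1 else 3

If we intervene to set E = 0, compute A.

0

The intervention breaks the incoming arrows to E: E = -3*D + X + 5 no longer applies, and E = 0.
W = max(D, E)  [with D=-3, E=0]  = 0
A = E*W  [with E=0, W=0]  = 0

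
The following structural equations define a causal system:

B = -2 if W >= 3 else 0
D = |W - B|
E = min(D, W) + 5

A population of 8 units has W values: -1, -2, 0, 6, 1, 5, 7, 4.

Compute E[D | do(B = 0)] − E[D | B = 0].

2.25

The intervention sets B=0 in all 8 units regardless of W. Recomputing D per unit gives 1, 2, 0, 6, 1, 5, 7, 4; average 3.25.
Observing B=0 restricts to units where B's equation naturally yields 0: W ∈ {-1, -2, 0, 1}. In that subpopulation D = 1, 2, 0, 1, mean 1.
Difference = 3.25 − 1 = 2.25.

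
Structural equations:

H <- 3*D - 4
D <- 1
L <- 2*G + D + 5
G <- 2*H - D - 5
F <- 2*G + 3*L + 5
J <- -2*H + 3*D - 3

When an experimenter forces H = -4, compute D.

1

Under do(H=-4), the mechanism H <- 3*D - 4 is discarded; H is fixed at -4.
D is not downstream of the intervention, so its value is determined by the original equations.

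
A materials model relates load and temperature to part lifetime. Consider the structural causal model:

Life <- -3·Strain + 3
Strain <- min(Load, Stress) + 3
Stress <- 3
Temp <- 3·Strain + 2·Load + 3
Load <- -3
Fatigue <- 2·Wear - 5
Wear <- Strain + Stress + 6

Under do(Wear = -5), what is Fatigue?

The intervention breaks the incoming arrows to Wear: Wear <- Strain + Stress + 6 no longer applies, and Wear = -5.
Fatigue = 2·Wear - 5  [with Wear=-5]  = -15

-15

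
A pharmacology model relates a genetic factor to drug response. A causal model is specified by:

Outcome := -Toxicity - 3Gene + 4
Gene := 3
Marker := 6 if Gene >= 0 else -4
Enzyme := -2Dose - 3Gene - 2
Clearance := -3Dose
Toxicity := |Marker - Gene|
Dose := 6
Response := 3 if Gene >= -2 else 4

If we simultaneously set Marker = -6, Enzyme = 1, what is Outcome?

-14

The joint intervention fixes Marker = -6, Enzyme = 1, removing each variable's own equation.
Toxicity = |Marker - Gene|  [with Marker=-6, Gene=3]  = 9
Outcome = -Toxicity - 3Gene + 4  [with Toxicity=9, Gene=3]  = -14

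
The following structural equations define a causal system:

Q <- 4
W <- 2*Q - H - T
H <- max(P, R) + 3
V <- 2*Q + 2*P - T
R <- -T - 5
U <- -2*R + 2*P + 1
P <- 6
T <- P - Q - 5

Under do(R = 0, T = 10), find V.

Under do(R = 0, T = 10), each intervened variable's structural equation is replaced by its fixed value.
V = 2*Q + 2*P - T  [with Q=4, P=6, T=10]  = 10

10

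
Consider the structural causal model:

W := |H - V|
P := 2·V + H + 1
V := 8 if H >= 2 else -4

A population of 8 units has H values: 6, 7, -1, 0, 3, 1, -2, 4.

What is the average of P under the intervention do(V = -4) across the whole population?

-4.75

Every unit gets V=-4 under the intervention. P values become -1, 0, -8, -7, -4, -6, -9, -3; E[P|do(V=-4)] = -4.75.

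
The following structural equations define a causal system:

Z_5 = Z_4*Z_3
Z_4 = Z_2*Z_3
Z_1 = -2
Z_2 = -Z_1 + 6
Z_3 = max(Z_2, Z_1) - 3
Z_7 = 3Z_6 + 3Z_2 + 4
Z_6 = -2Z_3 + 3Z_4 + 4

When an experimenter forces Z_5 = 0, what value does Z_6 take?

114

The intervention breaks the incoming arrows to Z_5: Z_5 = Z_4*Z_3 no longer applies, and Z_5 = 0.
Since Z_6 is not a descendant of the intervened variable, it is unaffected.
Z_2 = -Z_1 + 6  [with Z_1=-2]  = 8
Z_3 = max(Z_2, Z_1) - 3  [with Z_2=8, Z_1=-2]  = 5
Z_4 = Z_2*Z_3  [with Z_2=8, Z_3=5]  = 40
Z_6 = -2Z_3 + 3Z_4 + 4  [with Z_3=5, Z_4=40]  = 114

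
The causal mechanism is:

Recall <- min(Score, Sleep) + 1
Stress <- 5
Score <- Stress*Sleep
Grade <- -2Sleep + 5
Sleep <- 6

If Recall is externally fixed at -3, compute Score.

Under do(Recall=-3), the mechanism Recall <- min(Score, Sleep) + 1 is discarded; Recall is fixed at -3.
Since Score is not a descendant of the intervened variable, it is unaffected.
Score = Stress*Sleep  [with Stress=5, Sleep=6]  = 30

30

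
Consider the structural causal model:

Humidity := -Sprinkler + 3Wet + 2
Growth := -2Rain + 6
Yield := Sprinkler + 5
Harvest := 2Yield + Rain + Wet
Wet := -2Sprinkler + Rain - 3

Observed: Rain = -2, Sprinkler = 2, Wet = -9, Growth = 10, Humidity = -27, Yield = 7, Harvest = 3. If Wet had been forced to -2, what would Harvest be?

The intervention breaks the incoming arrows to Wet: Wet := -2Sprinkler + Rain - 3 no longer applies, and Wet = -2.
Yield = Sprinkler + 5  [with Sprinkler=2]  = 7
Harvest = 2Yield + Rain + Wet  [with Yield=7, Rain=-2, Wet=-2]  = 10

10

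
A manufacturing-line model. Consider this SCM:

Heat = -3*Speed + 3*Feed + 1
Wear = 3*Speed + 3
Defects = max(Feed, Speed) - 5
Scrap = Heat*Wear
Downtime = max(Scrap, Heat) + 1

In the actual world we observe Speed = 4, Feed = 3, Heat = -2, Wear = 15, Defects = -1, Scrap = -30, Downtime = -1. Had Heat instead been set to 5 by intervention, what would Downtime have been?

The intervention breaks the incoming arrows to Heat: Heat = -3*Speed + 3*Feed + 1 no longer applies, and Heat = 5.
Wear = 3*Speed + 3  [with Speed=4]  = 15
Scrap = Heat*Wear  [with Heat=5, Wear=15]  = 75
Downtime = max(Scrap, Heat) + 1  [with Scrap=75, Heat=5]  = 76

76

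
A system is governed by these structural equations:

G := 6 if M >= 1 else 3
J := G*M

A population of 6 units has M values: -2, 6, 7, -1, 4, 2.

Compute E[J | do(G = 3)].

Every unit gets G=3 under the intervention. J values become -6, 18, 21, -3, 12, 6; E[J|do(G=3)] = 8.

8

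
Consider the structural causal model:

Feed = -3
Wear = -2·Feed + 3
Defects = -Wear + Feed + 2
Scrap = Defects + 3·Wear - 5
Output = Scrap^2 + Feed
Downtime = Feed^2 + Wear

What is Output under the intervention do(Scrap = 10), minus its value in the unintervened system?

Intervening sets Scrap = 10 and removes its equation (Scrap = Defects + 3·Wear - 5).
Output = Scrap^2 + Feed  [with Scrap=10, Feed=-3]  = 97
Without intervention: Wear = -2·Feed + 3  [with Feed=-3]  = 9; Defects = -Wear + Feed + 2  [with Wear=9, Feed=-3]  = -10; Scrap = Defects + 3·Wear - 5  [with Defects=-10, Wear=9]  = 12; Output = Scrap^2 + Feed  [with Scrap=12, Feed=-3]  = 141.
Change = 97 − 141 = -44.

-44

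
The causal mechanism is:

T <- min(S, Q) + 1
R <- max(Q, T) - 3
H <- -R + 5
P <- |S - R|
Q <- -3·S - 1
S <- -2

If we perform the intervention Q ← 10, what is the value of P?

9

do(Q=10) replaces the equation Q <- -3·S - 1 with the constant Q = 10.
T = min(S, Q) + 1  [with S=-2, Q=10]  = -1
R = max(Q, T) - 3  [with Q=10, T=-1]  = 7
P = |S - R|  [with S=-2, R=7]  = 9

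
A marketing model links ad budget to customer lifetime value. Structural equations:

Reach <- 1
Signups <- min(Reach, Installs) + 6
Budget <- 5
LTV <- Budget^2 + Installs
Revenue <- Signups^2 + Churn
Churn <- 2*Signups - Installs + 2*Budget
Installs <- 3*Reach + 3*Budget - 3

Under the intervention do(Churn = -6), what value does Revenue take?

The intervention breaks the incoming arrows to Churn: Churn <- 2*Signups - Installs + 2*Budget no longer applies, and Churn = -6.
Installs = 3*Reach + 3*Budget - 3  [with Reach=1, Budget=5]  = 15
Signups = min(Reach, Installs) + 6  [with Reach=1, Installs=15]  = 7
Revenue = Signups^2 + Churn  [with Signups=7, Churn=-6]  = 43

43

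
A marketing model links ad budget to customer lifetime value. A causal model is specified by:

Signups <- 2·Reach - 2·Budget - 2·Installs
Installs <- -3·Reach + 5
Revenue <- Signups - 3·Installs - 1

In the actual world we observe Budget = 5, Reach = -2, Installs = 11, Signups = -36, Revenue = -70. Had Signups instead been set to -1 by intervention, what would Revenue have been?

-35

Intervening sets Signups = -1 and removes its equation (Signups <- 2·Reach - 2·Budget - 2·Installs).
Installs = -3·Reach + 5  [with Reach=-2]  = 11
Revenue = Signups - 3·Installs - 1  [with Signups=-1, Installs=11]  = -35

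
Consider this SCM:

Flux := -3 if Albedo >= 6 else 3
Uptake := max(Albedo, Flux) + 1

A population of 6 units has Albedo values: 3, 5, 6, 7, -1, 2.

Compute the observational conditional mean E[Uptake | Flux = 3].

E[Uptake|Flux=3] averages over only the 4 units with Flux=3 (Albedo = 3, 5, -1, 2): Uptake = 4, 6, 4, 4, mean 4.5.

4.5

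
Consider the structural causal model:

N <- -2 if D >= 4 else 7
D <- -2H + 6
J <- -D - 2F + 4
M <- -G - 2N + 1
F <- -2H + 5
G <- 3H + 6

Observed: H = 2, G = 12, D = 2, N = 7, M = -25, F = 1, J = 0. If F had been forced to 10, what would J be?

Intervening sets F = 10 and removes its equation (F <- -2H + 5).
D = -2H + 6  [with H=2]  = 2
J = -D - 2F + 4  [with D=2, F=10]  = -18

-18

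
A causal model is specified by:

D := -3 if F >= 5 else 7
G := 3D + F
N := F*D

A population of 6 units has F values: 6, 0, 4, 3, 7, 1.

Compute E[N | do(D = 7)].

24.5

The intervention sets D=7 in all 6 units regardless of F. Recomputing N per unit gives 42, 0, 28, 21, 49, 7; average 24.5.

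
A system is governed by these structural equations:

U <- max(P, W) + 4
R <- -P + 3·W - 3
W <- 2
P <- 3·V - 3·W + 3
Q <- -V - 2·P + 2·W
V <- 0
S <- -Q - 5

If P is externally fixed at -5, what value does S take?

The intervention breaks the incoming arrows to P: P <- 3·V - 3·W + 3 no longer applies, and P = -5.
Q = -V - 2·P + 2·W  [with V=0, P=-5, W=2]  = 14
S = -Q - 5  [with Q=14]  = -19

-19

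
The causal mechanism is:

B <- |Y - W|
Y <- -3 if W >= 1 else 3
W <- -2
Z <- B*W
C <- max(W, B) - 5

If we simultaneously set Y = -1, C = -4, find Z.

-2

The joint intervention fixes Y = -1, C = -4, removing each variable's own equation.
B = |Y - W|  [with Y=-1, W=-2]  = 1
Z = B*W  [with B=1, W=-2]  = -2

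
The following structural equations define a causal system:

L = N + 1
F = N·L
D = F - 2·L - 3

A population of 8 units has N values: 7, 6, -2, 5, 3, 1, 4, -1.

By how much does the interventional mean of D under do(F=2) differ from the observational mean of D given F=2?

-6.75

Under do(F=2), F's equation is replaced by F=2 for every unit. Per-unit D: -17, -15, 1, -13, -9, -5, -11, -1. Mean = -8.75.
Observing F=2 restricts to units where F's equation naturally yields 2: N ∈ {-2, 1}. In that subpopulation D = 1, -5, mean -2.
Difference = -8.75 − (-2) = -6.75.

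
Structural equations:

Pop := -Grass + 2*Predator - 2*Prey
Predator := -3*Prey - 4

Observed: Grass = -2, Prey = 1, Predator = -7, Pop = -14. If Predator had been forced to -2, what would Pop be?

The intervention breaks the incoming arrows to Predator: Predator := -3*Prey - 4 no longer applies, and Predator = -2.
Pop = -Grass + 2*Predator - 2*Prey  [with Grass=-2, Predator=-2, Prey=1]  = -4

-4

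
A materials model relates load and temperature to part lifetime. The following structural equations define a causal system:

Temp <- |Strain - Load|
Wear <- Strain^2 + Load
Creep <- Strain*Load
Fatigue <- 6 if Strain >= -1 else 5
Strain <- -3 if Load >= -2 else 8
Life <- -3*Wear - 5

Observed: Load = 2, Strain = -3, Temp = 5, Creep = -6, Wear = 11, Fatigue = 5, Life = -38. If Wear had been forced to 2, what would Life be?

Under do(Wear=2), the mechanism Wear <- Strain^2 + Load is discarded; Wear is fixed at 2.
Life = -3*Wear - 5  [with Wear=2]  = -11

-11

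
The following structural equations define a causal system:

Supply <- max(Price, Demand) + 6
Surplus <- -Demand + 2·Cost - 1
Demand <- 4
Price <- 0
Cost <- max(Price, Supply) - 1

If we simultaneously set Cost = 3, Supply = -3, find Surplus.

The joint intervention fixes Cost = 3, Supply = -3, removing each variable's own equation.
Surplus = -Demand + 2·Cost - 1  [with Demand=4, Cost=3]  = 1

1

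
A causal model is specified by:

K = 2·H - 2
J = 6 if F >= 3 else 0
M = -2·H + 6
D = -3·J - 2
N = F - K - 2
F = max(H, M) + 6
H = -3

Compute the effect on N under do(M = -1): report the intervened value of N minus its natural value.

-13

do(M=-1) replaces the equation M = -2·H + 6 with the constant M = -1.
F = max(H, M) + 6  [with H=-3, M=-1]  = 5
K = 2·H - 2  [with H=-3]  = -8
N = F - K - 2  [with F=5, K=-8]  = 11
Without intervention: M = -2·H + 6  [with H=-3]  = 12; F = max(H, M) + 6  [with H=-3, M=12]  = 18; K = 2·H - 2  [with H=-3]  = -8; N = F - K - 2  [with F=18, K=-8]  = 24.
Change = 11 − 24 = -13.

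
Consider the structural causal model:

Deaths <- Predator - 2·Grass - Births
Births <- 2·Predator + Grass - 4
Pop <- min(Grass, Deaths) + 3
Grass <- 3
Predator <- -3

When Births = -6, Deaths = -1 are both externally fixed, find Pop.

2

Setting Births = -6, Deaths = -1 by intervention discards those variables' equations.
Pop = min(Grass, Deaths) + 3  [with Grass=3, Deaths=-1]  = 2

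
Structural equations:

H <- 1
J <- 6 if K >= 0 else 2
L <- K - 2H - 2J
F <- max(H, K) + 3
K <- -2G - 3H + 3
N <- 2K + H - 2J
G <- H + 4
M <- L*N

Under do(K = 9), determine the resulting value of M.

-35

The intervention breaks the incoming arrows to K: K <- -2G - 3H + 3 no longer applies, and K = 9.
J = 6 if K >= 0 else 2  [with K=9]  = 6
L = K - 2H - 2J  [with K=9, H=1, J=6]  = -5
N = 2K + H - 2J  [with K=9, H=1, J=6]  = 7
M = L*N  [with L=-5, N=7]  = -35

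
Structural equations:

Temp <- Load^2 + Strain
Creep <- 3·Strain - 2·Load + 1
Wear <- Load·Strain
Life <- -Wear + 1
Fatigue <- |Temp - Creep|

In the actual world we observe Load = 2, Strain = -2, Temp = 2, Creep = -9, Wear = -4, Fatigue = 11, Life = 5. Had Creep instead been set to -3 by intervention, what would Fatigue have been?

5

Under do(Creep=-3), the mechanism Creep <- 3·Strain - 2·Load + 1 is discarded; Creep is fixed at -3.
Temp = Load^2 + Strain  [with Load=2, Strain=-2]  = 2
Fatigue = |Temp - Creep|  [with Temp=2, Creep=-3]  = 5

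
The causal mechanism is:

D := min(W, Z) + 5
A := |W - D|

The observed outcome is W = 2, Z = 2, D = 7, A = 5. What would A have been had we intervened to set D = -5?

7

The intervention breaks the incoming arrows to D: D := min(W, Z) + 5 no longer applies, and D = -5.
A = |W - D|  [with W=2, D=-5]  = 7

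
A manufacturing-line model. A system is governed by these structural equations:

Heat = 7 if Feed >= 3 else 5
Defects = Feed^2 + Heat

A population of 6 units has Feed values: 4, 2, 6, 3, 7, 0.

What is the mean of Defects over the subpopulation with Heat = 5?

7

Observing Heat=5 restricts to units where Heat's equation naturally yields 5: Feed ∈ {2, 0}. In that subpopulation Defects = 9, 5, mean 7.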